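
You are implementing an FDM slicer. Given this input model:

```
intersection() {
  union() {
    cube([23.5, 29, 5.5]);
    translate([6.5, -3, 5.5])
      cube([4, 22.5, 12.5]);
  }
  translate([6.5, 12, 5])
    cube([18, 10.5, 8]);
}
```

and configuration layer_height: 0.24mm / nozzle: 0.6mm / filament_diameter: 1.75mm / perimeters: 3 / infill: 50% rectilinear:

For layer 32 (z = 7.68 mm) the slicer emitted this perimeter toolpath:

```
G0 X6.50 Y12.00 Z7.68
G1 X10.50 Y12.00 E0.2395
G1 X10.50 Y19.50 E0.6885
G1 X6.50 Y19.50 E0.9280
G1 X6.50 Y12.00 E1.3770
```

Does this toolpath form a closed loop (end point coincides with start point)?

Start point (G0): (6.50, 12.00). End point (last G1): the path returns to the start — closed.

yes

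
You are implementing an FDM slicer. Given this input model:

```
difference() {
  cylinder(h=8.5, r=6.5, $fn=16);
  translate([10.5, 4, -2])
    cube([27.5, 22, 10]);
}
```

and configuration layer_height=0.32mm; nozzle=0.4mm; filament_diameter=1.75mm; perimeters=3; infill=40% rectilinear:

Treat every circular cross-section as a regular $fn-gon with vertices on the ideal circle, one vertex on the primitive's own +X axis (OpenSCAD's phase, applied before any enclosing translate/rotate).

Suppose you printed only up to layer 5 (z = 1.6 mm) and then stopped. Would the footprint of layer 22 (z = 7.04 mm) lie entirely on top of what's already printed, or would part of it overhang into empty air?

Compare the two slices. At z = 1.6: the r=6.5 cylinder gives a regular 16-gon of circumradius 6.5 (constant along its height) (area = (16/2)·6.500²·sin(360°/16) = 129.35 mm²); the 27.5×22 cube at (10.5, 4) contributes its full rectangle (area 605.00 mm²); After the difference (first − rest): starting from the r=6.5 cylinder (129.35 mm²), the 27.5×22 cube at (10.5, 4) misses the remaining region (no effect) — area = 129.35 mm². At z = 7.04: the r=6.5 cylinder gives a regular 16-gon of circumradius 6.5 (constant along its height) (area = (16/2)·6.500²·sin(360°/16) = 129.35 mm²); the cube at (10.5, 4) (footprint 27.5×22) is included at this height (area 605.00 mm²); After the difference (first − rest): starting from the r=6.5 cylinder (129.35 mm²), the 27.5×22 cube at (10.5, 4) misses the remaining region (no effect) — area = 129.35 mm². Checking containment: the cross-section at z = 7.04 is a subset of the cross-section at z = 1.6.

entirely on top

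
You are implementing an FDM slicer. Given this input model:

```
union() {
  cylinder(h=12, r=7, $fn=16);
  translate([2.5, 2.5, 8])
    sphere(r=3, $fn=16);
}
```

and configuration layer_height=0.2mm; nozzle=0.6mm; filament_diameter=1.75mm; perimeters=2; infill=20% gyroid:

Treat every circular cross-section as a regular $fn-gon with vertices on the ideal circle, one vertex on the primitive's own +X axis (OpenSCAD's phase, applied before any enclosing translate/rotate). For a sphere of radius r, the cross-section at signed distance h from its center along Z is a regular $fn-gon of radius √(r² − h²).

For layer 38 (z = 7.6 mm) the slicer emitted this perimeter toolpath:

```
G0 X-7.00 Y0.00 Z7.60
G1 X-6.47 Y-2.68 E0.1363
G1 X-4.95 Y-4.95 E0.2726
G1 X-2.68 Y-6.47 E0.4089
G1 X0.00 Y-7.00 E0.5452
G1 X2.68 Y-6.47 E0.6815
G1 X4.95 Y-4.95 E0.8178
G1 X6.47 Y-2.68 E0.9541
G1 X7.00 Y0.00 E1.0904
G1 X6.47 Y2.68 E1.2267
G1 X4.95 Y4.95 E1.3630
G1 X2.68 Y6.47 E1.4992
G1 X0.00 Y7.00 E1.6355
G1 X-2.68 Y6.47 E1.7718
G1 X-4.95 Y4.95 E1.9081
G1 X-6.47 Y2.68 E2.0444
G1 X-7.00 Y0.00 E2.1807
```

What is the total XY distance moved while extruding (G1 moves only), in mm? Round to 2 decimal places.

Sum the Euclidean lengths of each G1 segment: total = 43.71 mm.

43.71 mm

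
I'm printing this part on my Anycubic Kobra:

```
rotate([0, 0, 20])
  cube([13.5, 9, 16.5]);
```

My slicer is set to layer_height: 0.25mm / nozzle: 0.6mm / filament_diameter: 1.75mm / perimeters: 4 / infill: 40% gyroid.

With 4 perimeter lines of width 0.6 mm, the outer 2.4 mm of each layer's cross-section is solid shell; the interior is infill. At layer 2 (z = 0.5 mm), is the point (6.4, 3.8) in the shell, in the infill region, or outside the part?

shell

At z = 0.5 mm: the 13.5×9 cube contributes its full rectangle; (whole slice rotated 20° about Z — lengths, areas and connectivity unchanged). Overall, the cross-section is a single solid region. Undo the 20° rotation: the query point maps to (7.314, 1.382) in the un-rotated model frame. The nearest boundary edge runs (0.00, 0.00)→(13.50, 0.00); distance from the point to it = 1.38 mm. The point is inside the cross-section, 1.38 mm from the nearest boundary — within the 2.4 mm shell band (4 × 0.6).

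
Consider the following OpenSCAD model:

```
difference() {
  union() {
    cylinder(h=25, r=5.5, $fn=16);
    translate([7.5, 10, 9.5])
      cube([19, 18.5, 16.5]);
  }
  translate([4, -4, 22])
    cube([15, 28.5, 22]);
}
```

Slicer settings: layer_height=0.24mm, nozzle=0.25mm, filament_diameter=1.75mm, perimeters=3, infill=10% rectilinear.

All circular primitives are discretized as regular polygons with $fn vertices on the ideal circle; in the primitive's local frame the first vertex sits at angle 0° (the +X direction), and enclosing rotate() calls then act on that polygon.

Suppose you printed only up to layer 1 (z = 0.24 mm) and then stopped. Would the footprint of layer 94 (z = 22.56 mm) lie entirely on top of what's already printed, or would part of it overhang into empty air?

Compare the two slices. At z = 0.24: the r=5.5 cylinder gives a regular 16-gon of circumradius 5.5 (constant along its height) (area = (16/2)·5.500²·sin(360°/16) = 92.61 mm²); the cube at (7.5, 10) is absent (z outside [9.5, 26]); Taking the union: only the r=5.5 cylinder is present, so the union is just that shape — area = 92.61 mm²; the cube at (4, -4) is absent (z outside [22, 44]); After the difference (first − rest): none of the subtracted shapes is present at this height, so the result so far is unchanged — area = 92.61 mm². At z = 22.56: the r=5.5 cylinder contributes a regular 16-gon of circumradius 5.5 (area = (16/2)·5.500²·sin(360°/16) = 92.61 mm²); the cube at (7.5, 10) is present — its section is the full 19×18.5 rectangle (area 351.50 mm²); Combining (union): the 2 present regions are separate (no shared area or edge), so areas and boundary lengths simply add and each stays a separate island — area = 444.11 mm²; the cube at (4, -4) (footprint 15×28.5) is included at this height (area 427.50 mm²); Subtracting the remaining from the first: starting from that combined region (444.11 mm²), the 15×28.5 cube at (4, -4) partially overlaps it — only the 173.93 mm² overlap (of its 427.50 mm²) is removed, clipping the outline — area = 270.18 mm². Checking containment: at z = 22.56 the cross-section extends beyond the z = 0.24 cross-section by about 184.75 mm².

part overhangs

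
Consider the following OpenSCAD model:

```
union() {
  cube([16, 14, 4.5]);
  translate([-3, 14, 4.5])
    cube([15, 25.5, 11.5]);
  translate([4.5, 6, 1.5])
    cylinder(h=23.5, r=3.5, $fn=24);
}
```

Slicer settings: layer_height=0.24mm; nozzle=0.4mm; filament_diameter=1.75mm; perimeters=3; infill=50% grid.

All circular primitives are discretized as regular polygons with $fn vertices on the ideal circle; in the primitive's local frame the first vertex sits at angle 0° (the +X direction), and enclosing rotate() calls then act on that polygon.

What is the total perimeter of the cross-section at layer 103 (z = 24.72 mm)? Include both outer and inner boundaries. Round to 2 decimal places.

At z = 24.72 mm: the cube does not reach this height (z outside [0, 4.5]); the cube at (-3, 14) is not intersected at this z (z outside [4.5, 16]); the cylinder at (4.5, 6): section is a regular 24-gon, circumradius r=3.5 (perimeter = 2·24·3.500·sin(180°/24) = 21.93 mm); Merging all regions: only the r=3.5 cylinder at (4.5, 6) is present, so the union is just that shape — boundary = 21.93 mm. Overall, the cross-section is a single solid region. Total boundary length (outer) = 21.93 mm.

21.93 mm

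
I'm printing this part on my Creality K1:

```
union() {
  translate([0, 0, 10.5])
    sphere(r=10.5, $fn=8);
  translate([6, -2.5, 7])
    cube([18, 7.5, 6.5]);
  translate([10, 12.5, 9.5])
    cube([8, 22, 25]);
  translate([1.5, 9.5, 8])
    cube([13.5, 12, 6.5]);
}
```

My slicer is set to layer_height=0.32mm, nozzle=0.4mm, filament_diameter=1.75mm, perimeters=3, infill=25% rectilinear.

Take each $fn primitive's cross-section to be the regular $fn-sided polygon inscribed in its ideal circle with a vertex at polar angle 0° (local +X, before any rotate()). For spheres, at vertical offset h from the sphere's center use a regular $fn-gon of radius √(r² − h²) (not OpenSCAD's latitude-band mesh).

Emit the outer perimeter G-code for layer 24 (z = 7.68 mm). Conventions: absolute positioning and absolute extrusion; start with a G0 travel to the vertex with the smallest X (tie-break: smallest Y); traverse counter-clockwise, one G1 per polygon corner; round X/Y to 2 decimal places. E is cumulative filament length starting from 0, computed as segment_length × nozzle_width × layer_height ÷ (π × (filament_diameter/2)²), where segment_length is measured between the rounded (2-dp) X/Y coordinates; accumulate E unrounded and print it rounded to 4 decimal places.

At z = 7.68 mm: the r=10.5 sphere slices to a regular 8-gon of circumradius 10.114 (√(r²−h²) with h=2.82 from center); the 18×7.5 cube at (6, -2.5) contributes its full rectangle; the cube at (10, 12.5) is absent (z outside [9.5, 34.5]); the cube at (1.5, 9.5) is not intersected at this z (z outside [8, 14.5]); Merging all regions: the regions partially overlap (shared area 24.38 mm²), so overlapping operands fuse into one piece — 1 connected region. The outline is a single polygon with 11 vertices. Extrusion per mm of travel: 0.4 × 0.32 / (π × 0.875²) = 0.053216. Accumulating E over each segment gives final E = 4.9051.

G0 X-10.11 Y0.00 Z7.68
G1 X-7.15 Y-7.15 E0.4118
G1 X0.00 Y-10.11 E0.8236
G1 X7.15 Y-7.15 E1.2354
G1 X9.08 Y-2.50 E1.5034
G1 X24.00 Y-2.50 E2.2973
G1 X24.00 Y5.00 E2.6965
G1 X8.04 Y5.00 E3.5458
G1 X7.15 Y7.15 E3.6696
G1 X0.00 Y10.11 E4.0814
G1 X-7.15 Y7.15 E4.4933
G1 X-10.11 Y0.00 E4.9051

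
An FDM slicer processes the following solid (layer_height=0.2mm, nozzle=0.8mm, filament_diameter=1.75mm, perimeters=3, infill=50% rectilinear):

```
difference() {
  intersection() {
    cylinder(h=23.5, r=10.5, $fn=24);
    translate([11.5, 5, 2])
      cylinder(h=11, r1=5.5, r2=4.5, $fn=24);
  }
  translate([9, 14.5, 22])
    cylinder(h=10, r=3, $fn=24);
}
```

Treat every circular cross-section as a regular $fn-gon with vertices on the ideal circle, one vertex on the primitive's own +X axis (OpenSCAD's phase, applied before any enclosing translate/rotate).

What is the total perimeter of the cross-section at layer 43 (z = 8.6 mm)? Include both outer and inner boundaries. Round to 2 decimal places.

At z = 8.6 mm: the r=10.5 cylinder contributes a regular 24-gon of circumradius 10.5 (perimeter = 2·24·10.500·sin(180°/24) = 65.79 mm); the cone at (11.5, 5): at t=0.600 of its height the radius interpolates to r₁+(r₂−r₁)t = 4.900, giving a regular 24-gon of that circumradius (perimeter = 2·24·4.900·sin(180°/24) = 30.70 mm); After intersecting: the cone at (11.5, 5) partially overlaps the r=10.5 cylinder; clipping to the common part keeps 15.11 mm² — boundary = 17.41 mm; the cylinder at (9, 14.5) is absent (z outside [22, 32]); Subtracting the remaining from the first: none of the subtracted shapes is present at this height, so that combined region is unchanged — boundary = 17.41 mm. Overall, the cross-section is a single solid region. Total boundary length (outer) = 17.41 mm.

17.41 mm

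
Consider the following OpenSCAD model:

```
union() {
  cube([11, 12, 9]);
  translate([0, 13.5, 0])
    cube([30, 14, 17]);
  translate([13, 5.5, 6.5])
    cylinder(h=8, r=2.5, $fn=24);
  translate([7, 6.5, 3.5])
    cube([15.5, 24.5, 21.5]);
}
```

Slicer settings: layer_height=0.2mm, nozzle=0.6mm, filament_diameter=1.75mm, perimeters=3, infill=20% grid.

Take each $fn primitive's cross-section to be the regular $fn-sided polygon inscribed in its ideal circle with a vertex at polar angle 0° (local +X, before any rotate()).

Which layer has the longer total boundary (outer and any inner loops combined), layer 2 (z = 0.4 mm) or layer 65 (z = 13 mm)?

layer 2 (z = 0.4 mm)

Layer 2 (z = 0.4): the cube (footprint 11×12) is included at this height (perimeter 46.00 mm); the cube at (0, 13.5) (footprint 30×14) is included at this height (perimeter 88.00 mm); the cylinder at (13, 5.5) is absent (z outside [6.5, 14.5]); the cube at (7, 6.5) is not intersected at this z (z outside [3.5, 25]); Combining (union): the 2 present regions are separate (no shared area or edge), so areas and boundary lengths simply add and each stays a separate island — boundary = 134.00 mm. So its perimeter = 134.00 mm. Layer 65 (z = 13): the cube is absent (z outside [0, 9]); the 30×14 cube at (0, 13.5) contributes its full rectangle (perimeter 88.00 mm); the cylinder at (13, 5.5): section is a regular 24-gon, circumradius r=2.5 (perimeter = 2·24·2.500·sin(180°/24) = 15.66 mm); the cube at (7, 6.5) is present — its section is the full 15.5×24.5 rectangle (perimeter 80.00 mm); Taking the union: the regions partially overlap (shared area 221.87 mm²), so the edge portions inside another operand are dropped and the merged outline is re-measured after clipping — boundary = 114.36 mm. So its perimeter = 114.36 mm. Layer 2 is larger (134.00 vs 114.36 mm).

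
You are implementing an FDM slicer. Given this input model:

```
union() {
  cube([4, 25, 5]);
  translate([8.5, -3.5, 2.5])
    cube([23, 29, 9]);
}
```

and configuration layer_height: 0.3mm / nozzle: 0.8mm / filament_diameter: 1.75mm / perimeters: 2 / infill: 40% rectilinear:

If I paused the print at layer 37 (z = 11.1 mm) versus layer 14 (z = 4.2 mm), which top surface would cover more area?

Layer 37 (z = 11.1): the cube does not reach this height (z outside [0, 5]); the cube at (8.5, -3.5) (footprint 23×29) is included at this height (area 667.00 mm²); Taking the union: only the 23×29 cube at (8.5, -3.5) is present, so the union is just that shape — area = 667.00 mm². So its area = 667.00 mm². Layer 14 (z = 4.2): the cube (footprint 4×25) is included at this height (area 100.00 mm²); the 23×29 cube at (8.5, -3.5) contributes its full rectangle (area 667.00 mm²); Merging all regions: the 2 present regions are separate (no shared area or edge), so areas and boundary lengths simply add and each stays a separate island — area = 767.00 mm². So its area = 767.00 mm². Layer 14 is larger (767.00 vs 667.00 mm²).

layer 14 (z = 4.2 mm)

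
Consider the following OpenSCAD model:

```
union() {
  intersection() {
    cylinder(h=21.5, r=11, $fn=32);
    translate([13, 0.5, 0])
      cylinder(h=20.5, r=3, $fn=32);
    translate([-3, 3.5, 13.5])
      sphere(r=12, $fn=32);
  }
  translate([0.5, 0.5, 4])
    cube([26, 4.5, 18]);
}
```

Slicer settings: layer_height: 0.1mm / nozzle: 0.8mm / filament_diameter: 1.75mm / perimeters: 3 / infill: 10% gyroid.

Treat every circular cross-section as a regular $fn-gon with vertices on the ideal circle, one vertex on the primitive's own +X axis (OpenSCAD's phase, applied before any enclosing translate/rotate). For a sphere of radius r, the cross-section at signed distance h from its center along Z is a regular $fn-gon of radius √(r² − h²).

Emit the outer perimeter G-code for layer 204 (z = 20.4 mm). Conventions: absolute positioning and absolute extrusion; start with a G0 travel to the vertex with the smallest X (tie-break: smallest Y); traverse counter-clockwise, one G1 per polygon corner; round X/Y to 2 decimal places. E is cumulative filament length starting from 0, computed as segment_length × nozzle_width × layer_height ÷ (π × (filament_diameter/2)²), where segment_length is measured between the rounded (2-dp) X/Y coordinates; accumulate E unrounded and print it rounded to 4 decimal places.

At z = 20.4 mm: the r=11 cylinder gives a regular 32-gon of circumradius 11 (constant along its height); the r=3 cylinder at (13, 0.5) gives a regular 32-gon of circumradius 3 (constant along its height); the r=12 sphere at (-3, 3.5) contributes a regular 32-gon of circumradius √(12²−6.9²) = 9.818; After intersecting: the r=3 cylinder at (13, 0.5) partially overlaps the r=11 cylinder; clipping to the common part keeps 2.57 mm²; the r=12 sphere at (-3, 3.5) does not overlap the running intersection (empty) — nothing remains; the cube at (0.5, 0.5) is present — its section is the full 26×4.5 rectangle; Taking the union: only the 26×4.5 cube at (0.5, 0.5) is present, so the union is just that shape — 1 connected region. The outline is a single polygon with 4 vertices. Extrusion per mm of travel: 0.8 × 0.1 / (π × 0.875²) = 0.033260. Accumulating E over each segment gives final E = 2.0289.

G0 X0.50 Y0.50 Z20.40
G1 X26.50 Y0.50 E0.8648
G1 X26.50 Y5.00 E1.0144
G1 X0.50 Y5.00 E1.8792
G1 X0.50 Y0.50 E2.0289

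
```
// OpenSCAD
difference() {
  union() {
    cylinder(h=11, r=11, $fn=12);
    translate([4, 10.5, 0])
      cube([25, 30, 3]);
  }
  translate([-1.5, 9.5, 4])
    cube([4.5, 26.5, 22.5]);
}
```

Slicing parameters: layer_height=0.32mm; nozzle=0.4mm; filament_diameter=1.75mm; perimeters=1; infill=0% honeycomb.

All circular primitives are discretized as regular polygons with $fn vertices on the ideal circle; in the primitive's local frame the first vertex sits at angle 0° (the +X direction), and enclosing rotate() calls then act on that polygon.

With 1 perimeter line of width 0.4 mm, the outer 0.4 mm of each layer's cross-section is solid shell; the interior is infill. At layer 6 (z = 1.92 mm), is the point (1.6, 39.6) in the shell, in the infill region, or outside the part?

outside

At z = 1.92 mm: the r=11 cylinder contributes a regular 12-gon of circumradius 11; the 25×30 cube at (4, 10.5) contributes its full rectangle; Merging all regions: the 2 present regions are separate (no shared area or edge), so areas and boundary lengths simply add and each stays a separate island — 2 connected regions; the cube at (-1.5, 9.5) is not intersected at this z (z outside [4, 26.5]); Subtracting the remaining from the first: none of the subtracted shapes is present at this height, so the result so far is unchanged — 2 connected regions. Overall, the cross-section has 2 separate islands. The nearest boundary edge runs (4.00, 10.50)→(4.00, 40.50); distance from the point to it = 2.40 mm. The point is not inside any of the regions above, so it lies outside the cross-section (2.40 mm from the nearest boundary).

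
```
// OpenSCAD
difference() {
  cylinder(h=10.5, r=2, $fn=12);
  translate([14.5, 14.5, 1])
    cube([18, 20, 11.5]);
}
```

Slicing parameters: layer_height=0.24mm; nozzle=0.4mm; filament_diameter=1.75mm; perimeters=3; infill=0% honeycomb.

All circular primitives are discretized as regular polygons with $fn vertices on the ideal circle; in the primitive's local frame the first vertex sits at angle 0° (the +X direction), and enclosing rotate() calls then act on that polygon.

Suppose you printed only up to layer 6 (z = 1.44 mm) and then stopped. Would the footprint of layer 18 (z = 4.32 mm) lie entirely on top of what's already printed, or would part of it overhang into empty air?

entirely on top

Compare the two slices. At z = 1.44: the r=2 cylinder gives a regular 12-gon of circumradius 2 (constant along its height) (area = (12/2)·2.000²·sin(360°/12) = 12.00 mm²); the 18×20 cube at (14.5, 14.5) contributes its full rectangle (area 360.00 mm²); After the difference (first − rest): starting from the r=2 cylinder (12.00 mm²), the 18×20 cube at (14.5, 14.5) misses the remaining region (no effect) — area = 12.00 mm². At z = 4.32: the r=2 cylinder contributes a regular 12-gon of circumradius 2 (area = (12/2)·2.000²·sin(360°/12) = 12.00 mm²); the cube at (14.5, 14.5) (footprint 18×20) is included at this height (area 360.00 mm²); After the difference (first − rest): starting from the r=2 cylinder (12.00 mm²), the 18×20 cube at (14.5, 14.5) misses the remaining region (no effect) — area = 12.00 mm². Checking containment: the cross-section at z = 4.32 is a subset of the cross-section at z = 1.44.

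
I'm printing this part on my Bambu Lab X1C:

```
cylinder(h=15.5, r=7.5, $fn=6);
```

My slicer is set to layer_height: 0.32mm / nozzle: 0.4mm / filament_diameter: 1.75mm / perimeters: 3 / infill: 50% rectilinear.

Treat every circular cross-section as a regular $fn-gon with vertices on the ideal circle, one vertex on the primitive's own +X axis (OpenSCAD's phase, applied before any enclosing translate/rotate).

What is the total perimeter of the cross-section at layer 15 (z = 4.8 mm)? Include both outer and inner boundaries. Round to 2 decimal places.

45.00 mm

At z = 4.8 mm: the r=7.5 cylinder contributes a regular 6-gon of circumradius 7.5 (perimeter = 2·6·7.500·sin(180°/6) = 45.00 mm). Overall, the cross-section is a single solid region. Total boundary length (outer) = 45.00 mm.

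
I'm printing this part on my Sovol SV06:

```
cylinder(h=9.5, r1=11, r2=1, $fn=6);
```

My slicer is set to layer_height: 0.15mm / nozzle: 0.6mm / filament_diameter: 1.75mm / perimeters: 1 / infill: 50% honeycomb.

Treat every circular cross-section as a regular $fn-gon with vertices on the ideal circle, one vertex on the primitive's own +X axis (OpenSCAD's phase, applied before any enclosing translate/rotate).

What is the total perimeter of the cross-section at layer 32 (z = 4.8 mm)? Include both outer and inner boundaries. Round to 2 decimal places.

35.68 mm

At z = 4.8 mm: the cone contributes a regular 6-gon of circumradius 5.947 (interpolated between r1=11 and r2=1 at t=0.505) (perimeter = 2·6·5.947·sin(180°/6) = 35.68 mm). Overall, the cross-section is a single solid region. Total boundary length (outer) = 35.68 mm.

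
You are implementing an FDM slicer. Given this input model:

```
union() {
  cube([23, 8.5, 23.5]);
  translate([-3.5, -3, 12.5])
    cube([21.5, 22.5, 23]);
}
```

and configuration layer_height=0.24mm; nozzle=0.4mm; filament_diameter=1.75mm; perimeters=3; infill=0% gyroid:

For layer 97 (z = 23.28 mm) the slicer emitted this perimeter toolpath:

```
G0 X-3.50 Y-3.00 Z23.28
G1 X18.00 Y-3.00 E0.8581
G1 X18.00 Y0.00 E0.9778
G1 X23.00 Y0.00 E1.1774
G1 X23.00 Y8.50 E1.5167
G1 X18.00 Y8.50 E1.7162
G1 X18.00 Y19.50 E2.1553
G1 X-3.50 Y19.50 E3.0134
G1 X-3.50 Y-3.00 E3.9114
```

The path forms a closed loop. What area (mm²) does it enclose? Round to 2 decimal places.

526.25 mm²

Apply the shoelace formula to the sequence of (X, Y) vertices; enclosed area = 526.25 mm².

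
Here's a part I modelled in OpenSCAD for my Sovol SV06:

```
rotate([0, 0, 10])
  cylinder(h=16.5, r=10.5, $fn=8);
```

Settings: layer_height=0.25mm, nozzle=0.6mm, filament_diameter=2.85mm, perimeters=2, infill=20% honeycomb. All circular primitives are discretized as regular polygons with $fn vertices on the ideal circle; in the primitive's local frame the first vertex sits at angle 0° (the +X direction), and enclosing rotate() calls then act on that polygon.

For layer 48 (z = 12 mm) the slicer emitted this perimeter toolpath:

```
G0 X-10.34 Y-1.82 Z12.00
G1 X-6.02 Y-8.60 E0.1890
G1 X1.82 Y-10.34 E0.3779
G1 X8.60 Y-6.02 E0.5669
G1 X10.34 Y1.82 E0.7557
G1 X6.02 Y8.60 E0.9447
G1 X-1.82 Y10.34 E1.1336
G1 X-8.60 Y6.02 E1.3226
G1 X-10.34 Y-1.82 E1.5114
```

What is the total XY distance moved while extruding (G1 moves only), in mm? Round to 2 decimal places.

Sum the Euclidean lengths of each G1 segment: total = 64.28 mm.

64.28 mm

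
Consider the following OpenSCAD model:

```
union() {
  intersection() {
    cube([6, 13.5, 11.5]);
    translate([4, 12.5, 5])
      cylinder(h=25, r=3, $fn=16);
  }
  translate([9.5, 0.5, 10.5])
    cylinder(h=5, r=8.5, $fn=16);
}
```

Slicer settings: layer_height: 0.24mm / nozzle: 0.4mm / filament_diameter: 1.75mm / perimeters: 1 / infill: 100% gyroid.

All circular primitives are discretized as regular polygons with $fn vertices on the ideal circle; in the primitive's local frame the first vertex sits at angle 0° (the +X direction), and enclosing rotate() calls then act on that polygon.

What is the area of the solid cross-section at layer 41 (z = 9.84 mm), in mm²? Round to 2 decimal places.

17.22 mm²

At z = 9.84 mm: the cube is present — its section is the full 6×13.5 rectangle (area 81.00 mm²); the cylinder at (4, 12.5): section is a regular 16-gon, circumradius r=3 (area = (16/2)·3.000²·sin(360°/16) = 27.55 mm²); Keeping only the common overlap: the r=3 cylinder at (4, 12.5) partially overlaps the 6×13.5 cube; clipping to the common part keeps 17.22 mm² — area = 17.22 mm²; the cylinder at (9.5, 0.5) is absent (z outside [10.5, 15.5]); Taking the union: only that combined region is present, so the union is just that shape — area = 17.22 mm². Overall, the cross-section is a single solid region. Net area = 17.22 mm².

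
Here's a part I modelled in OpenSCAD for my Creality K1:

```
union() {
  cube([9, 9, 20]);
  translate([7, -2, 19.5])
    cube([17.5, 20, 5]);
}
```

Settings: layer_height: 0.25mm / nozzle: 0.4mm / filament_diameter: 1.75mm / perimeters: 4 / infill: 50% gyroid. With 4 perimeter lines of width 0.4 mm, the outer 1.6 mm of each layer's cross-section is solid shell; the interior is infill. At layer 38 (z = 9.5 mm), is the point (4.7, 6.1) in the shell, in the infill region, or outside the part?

At z = 9.5 mm: the 9×9 cube contributes its full rectangle; the cube at (7, -2) does not reach this height (z outside [19.5, 24.5]); Merging all regions: only the 9×9 cube is present, so the union is just that shape — 1 connected region. Overall, the cross-section is a single solid region. The nearest boundary edge runs (9.00, 9.00)→(0.00, 9.00); distance from the point to it = 2.90 mm. The point is inside the cross-section and 2.90 mm from the nearest boundary — more than the 1.6 mm shell width (4 × 0.4), so it's in the infill interior.

infill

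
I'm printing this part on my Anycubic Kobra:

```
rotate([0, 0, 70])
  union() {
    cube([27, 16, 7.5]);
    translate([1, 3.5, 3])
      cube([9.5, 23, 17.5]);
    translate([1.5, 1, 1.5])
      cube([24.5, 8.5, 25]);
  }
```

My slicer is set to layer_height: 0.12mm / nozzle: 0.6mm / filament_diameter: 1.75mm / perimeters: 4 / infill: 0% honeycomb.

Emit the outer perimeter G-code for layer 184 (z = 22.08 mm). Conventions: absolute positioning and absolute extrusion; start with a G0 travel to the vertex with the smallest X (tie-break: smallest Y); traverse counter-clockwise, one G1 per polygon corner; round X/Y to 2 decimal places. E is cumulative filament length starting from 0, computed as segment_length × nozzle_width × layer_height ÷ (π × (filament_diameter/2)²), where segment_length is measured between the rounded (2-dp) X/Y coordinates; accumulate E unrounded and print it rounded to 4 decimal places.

G0 X-8.41 Y4.66 Z22.08
G1 X-0.43 Y1.75 E0.2543
G1 X7.95 Y24.77 E0.9876
G1 X-0.03 Y27.68 E1.2418
G1 X-8.41 Y4.66 E1.9752

At z = 22.08 mm: the cube does not reach this height (z outside [0, 7.5]); the cube at (1, 3.5) is absent (z outside [3, 20.5]); the cube at (1.5, 1) (footprint 24.5×8.5) is included at this height; Taking the union: only the 24.5×8.5 cube at (1.5, 1) is present, so the union is just that shape — 1 connected region; (rotated 70° about Z; rotation is an isometry so areas/perimeters/island counts are preserved). The outline is a single polygon with 4 vertices. Extrusion per mm of travel: 0.6 × 0.12 / (π × 0.875²) = 0.029934. Accumulating E over each segment gives final E = 1.9752.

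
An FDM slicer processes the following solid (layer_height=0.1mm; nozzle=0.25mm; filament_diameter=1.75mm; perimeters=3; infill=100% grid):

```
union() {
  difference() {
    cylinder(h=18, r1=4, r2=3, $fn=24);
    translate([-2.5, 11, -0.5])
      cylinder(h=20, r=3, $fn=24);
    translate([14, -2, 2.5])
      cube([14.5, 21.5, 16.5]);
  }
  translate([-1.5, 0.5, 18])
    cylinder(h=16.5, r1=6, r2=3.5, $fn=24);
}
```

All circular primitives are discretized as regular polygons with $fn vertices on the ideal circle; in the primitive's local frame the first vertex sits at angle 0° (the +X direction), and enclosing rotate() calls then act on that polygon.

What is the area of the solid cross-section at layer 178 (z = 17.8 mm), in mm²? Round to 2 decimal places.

28.16 mm²

At z = 17.8 mm: the cone contributes a regular 24-gon of circumradius 3.011 (interpolated between r1=4 and r2=3 at t=0.989) (area = (24/2)·3.011²·sin(360°/24) = 28.16 mm²); the cylinder at (-2.5, 11): section is a regular 24-gon, circumradius r=3 (area = (24/2)·3.000²·sin(360°/24) = 27.95 mm²); the 14.5×21.5 cube at (14, -2) contributes its full rectangle (area 311.75 mm²); Subtracting the remaining from the first: starting from the cone (28.16 mm²), the r=3 cylinder at (-2.5, 11) misses the remaining region (no effect); the 14.5×21.5 cube at (14, -2) misses the remaining region (no effect) — area = 28.16 mm²; the cone at (-1.5, 0.5) is not intersected at this z (z outside [18, 34.5]); Combining (union): only the result so far is present, so the union is just that shape — area = 28.16 mm². Overall, the cross-section is a single solid region. Net area = 28.16 mm².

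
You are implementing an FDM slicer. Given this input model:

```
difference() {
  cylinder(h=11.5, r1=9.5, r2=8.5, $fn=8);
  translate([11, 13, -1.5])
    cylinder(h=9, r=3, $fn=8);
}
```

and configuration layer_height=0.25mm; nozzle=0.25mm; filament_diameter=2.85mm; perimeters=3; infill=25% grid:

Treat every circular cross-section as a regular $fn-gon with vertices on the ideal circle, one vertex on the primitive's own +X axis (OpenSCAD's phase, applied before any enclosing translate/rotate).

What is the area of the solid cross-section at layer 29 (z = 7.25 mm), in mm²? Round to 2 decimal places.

At z = 7.25 mm: the cone: at t=0.630 of its height the radius interpolates to r₁+(r₂−r₁)t = 8.870, giving a regular 8-gon of that circumradius (area = (8/2)·8.870²·sin(360°/8) = 222.51 mm²); the r=3 cylinder at (11, 13) contributes a regular 8-gon of circumradius 3 (area = (8/2)·3.000²·sin(360°/8) = 25.46 mm²); After the difference (first − rest): starting from the cone (222.51 mm²), the r=3 cylinder at (11, 13) misses the remaining region (no effect) — area = 222.51 mm². Overall, the cross-section is a single solid region. Net area = 222.51 mm².

222.51 mm²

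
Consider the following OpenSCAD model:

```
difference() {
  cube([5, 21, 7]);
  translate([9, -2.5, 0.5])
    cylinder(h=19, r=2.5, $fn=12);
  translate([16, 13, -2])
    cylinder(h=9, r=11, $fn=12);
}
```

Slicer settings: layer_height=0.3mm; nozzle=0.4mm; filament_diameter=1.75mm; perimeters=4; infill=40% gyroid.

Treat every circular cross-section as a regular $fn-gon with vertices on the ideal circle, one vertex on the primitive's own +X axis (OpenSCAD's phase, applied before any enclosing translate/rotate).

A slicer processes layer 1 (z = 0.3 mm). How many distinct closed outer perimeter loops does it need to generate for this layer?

1

At z = 0.3 mm: the cube is present — its section is the full 5×21 rectangle; the cylinder at (9, -2.5) is absent (z outside [0.5, 19.5]); the cylinder at (16, 13): section is a regular 12-gon, circumradius r=11; Taking the first minus the rest: starting from the 5×21 cube, the r=11 cylinder at (16, 13) misses the remaining region (no effect) — 1 connected region. The result has 1 disconnected region.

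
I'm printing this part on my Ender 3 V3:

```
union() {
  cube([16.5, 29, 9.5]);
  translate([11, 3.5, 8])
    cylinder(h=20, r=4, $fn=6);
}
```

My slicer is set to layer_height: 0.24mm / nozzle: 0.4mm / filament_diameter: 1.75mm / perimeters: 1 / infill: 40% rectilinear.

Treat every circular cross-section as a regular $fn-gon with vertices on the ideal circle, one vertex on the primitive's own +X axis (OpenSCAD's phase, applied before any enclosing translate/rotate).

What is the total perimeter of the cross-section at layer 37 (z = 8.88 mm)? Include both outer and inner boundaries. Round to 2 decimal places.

91.00 mm

At z = 8.88 mm: the cube (footprint 16.5×29) is included at this height (perimeter 91.00 mm); the r=4 cylinder at (11, 3.5) gives a regular 6-gon of circumradius 4 (constant along its height) (perimeter = 2·6·4.000·sin(180°/6) = 24.00 mm); Combining (union): the r=4 cylinder at (11, 3.5) lies entirely inside the 16.5×29 cube, so the union is just the 16.5×29 cube — boundary = 91.00 mm. Overall, the cross-section is a single solid region. Total boundary length (outer) = 91.00 mm.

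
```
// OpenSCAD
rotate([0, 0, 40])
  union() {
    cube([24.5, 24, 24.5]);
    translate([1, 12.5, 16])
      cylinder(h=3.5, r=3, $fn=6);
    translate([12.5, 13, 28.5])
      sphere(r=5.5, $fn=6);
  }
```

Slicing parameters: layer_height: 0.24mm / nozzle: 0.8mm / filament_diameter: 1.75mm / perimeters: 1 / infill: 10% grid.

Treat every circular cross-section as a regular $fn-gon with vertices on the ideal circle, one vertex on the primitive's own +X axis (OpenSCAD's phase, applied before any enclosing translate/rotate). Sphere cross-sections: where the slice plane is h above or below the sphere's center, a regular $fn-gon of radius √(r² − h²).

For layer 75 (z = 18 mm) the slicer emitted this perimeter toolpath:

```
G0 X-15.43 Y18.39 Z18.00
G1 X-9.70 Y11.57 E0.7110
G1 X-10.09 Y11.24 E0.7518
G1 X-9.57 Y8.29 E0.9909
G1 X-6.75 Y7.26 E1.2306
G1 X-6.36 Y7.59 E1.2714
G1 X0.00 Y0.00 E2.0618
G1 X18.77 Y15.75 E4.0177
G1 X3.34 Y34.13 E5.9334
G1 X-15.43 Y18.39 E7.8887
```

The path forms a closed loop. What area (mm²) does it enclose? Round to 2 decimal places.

594.49 mm²

Apply the shoelace formula to the sequence of (X, Y) vertices; enclosed area = 594.49 mm².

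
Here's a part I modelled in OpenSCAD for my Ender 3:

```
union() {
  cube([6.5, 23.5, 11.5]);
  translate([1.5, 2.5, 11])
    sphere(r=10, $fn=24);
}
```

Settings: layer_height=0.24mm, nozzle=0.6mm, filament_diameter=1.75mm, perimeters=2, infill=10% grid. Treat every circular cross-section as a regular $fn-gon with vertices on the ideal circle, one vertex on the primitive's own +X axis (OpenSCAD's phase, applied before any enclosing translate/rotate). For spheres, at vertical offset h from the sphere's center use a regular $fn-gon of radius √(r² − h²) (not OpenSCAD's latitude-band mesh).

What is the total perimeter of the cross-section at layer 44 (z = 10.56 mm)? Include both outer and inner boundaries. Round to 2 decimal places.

85.92 mm

At z = 10.56 mm: the 6.5×23.5 cube contributes its full rectangle (perimeter 60.00 mm); the r=10 sphere at (1.5, 2.5) slices to a regular 24-gon of circumradius 9.990 (√(r²−h²) with h=0.44 from center) (perimeter = 2·24·9.990·sin(180°/24) = 62.59 mm); Combining (union): the regions partially overlap (shared area 78.57 mm²), so the edge portions inside another operand are dropped and the merged outline is re-measured after clipping — boundary = 85.92 mm. Overall, the cross-section is a single solid region. Total boundary length (outer) = 85.92 mm.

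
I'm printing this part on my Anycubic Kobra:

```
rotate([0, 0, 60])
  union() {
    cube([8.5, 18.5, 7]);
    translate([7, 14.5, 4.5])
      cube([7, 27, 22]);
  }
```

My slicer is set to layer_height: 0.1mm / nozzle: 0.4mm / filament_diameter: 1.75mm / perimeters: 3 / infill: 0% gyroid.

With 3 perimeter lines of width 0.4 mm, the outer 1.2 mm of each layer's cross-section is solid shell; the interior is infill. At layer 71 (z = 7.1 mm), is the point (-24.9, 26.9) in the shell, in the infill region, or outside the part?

At z = 7.1 mm: the cube does not reach this height (z outside [0, 7]); the 7×27 cube at (7, 14.5) contributes its full rectangle; Taking the union: only the 7×27 cube at (7, 14.5) is present, so the union is just that shape — 1 connected region; (rotated 60° about Z; rotation is an isometry so areas/perimeters/island counts are preserved). Overall, the cross-section is a single solid region. Undo the 60° rotation: the query point maps to (10.846, 35.014) in the un-rotated model frame. The nearest boundary edge runs (14.00, 14.50)→(14.00, 41.50); distance from the point to it = 3.15 mm. The point is inside the cross-section and 3.15 mm from the nearest boundary — more than the 1.2 mm shell width (3 × 0.4), so it's in the infill interior.

infill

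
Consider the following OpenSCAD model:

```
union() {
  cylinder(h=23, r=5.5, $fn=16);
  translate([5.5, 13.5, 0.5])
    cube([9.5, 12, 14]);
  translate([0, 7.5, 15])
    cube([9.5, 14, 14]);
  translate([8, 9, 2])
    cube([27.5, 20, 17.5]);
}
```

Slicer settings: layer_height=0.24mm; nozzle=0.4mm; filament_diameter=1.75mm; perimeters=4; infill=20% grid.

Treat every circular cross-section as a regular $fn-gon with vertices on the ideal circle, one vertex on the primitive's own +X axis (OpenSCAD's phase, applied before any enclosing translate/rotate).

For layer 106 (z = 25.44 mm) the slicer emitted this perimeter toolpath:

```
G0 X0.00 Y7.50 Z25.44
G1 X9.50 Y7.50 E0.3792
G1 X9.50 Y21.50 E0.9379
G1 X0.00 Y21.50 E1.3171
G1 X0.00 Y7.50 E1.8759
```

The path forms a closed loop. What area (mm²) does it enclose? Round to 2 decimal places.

133.00 mm²

Apply the shoelace formula to the sequence of (X, Y) vertices; enclosed area = 133.00 mm².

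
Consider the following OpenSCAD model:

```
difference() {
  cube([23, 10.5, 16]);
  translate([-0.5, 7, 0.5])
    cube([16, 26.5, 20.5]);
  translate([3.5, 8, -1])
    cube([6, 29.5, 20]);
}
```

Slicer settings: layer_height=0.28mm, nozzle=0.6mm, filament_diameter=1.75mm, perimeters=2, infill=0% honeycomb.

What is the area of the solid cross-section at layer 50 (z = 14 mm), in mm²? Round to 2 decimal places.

187.25 mm²

At z = 14 mm: the cube is present — its section is the full 23×10.5 rectangle (area 241.50 mm²); the cube at (-0.5, 7) (footprint 16×26.5) is included at this height (area 424.00 mm²); the cube at (3.5, 8) (footprint 6×29.5) is included at this height (area 177.00 mm²); Taking the first minus the rest: starting from the 23×10.5 cube (241.50 mm²), the 16×26.5 cube at (-0.5, 7) partially overlaps it — only the 54.25 mm² overlap (of its 424.00 mm²) is removed, clipping the outline; the 6×29.5 cube at (3.5, 8) misses the remaining region (no effect) — area = 187.25 mm². Overall, the cross-section is a single solid region. Net area = 187.25 mm².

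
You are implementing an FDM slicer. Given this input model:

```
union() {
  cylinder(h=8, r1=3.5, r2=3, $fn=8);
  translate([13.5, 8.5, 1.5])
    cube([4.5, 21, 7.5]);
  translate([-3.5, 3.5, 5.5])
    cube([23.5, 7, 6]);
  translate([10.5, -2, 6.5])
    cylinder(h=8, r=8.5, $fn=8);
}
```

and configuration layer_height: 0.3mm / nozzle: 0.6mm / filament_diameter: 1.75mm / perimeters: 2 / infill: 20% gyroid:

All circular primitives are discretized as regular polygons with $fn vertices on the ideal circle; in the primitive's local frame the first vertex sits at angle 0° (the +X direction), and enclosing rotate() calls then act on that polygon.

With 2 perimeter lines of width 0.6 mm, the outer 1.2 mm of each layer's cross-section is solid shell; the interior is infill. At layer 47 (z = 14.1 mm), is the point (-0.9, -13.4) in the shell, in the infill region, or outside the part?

At z = 14.1 mm: the cone does not reach this height (z outside [0, 8]); the cube at (13.5, 8.5) is not intersected at this z (z outside [1.5, 9]); the cube at (-3.5, 3.5) does not reach this height (z outside [5.5, 11.5]); the cylinder at (10.5, -2): section is a regular 8-gon, circumradius r=8.5; Taking the union: only the r=8.5 cylinder at (10.5, -2) is present, so the union is just that shape — 1 connected region. Overall, the cross-section is a single solid region. The nearest boundary edge runs (2.00, -2.00)→(4.49, -8.01); distance from the point to it = 7.62 mm. The point is not inside any of the regions above, so it lies outside the cross-section (7.62 mm from the nearest boundary).

outside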